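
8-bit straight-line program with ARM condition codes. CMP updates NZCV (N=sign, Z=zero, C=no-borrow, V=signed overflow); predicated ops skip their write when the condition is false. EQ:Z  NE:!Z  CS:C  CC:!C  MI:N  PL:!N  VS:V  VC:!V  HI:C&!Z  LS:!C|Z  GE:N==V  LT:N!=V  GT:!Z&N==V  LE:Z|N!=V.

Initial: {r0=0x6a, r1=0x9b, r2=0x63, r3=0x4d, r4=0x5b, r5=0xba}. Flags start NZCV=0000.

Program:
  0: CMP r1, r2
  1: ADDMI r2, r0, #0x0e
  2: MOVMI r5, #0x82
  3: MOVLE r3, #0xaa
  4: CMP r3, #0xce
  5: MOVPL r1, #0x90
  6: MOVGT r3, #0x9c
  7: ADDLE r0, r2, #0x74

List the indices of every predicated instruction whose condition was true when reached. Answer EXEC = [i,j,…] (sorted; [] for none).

EXEC = [3,7]

0: ✓ CMP  NZCV=0011
1: · ADDMI
2: · MOVMI
3: ✓ MOVLE  r3←0xaa
4: ✓ CMP  NZCV=1000
5: · MOVPL
6: · MOVGT
7: ✓ ADDLE  r0←0xd7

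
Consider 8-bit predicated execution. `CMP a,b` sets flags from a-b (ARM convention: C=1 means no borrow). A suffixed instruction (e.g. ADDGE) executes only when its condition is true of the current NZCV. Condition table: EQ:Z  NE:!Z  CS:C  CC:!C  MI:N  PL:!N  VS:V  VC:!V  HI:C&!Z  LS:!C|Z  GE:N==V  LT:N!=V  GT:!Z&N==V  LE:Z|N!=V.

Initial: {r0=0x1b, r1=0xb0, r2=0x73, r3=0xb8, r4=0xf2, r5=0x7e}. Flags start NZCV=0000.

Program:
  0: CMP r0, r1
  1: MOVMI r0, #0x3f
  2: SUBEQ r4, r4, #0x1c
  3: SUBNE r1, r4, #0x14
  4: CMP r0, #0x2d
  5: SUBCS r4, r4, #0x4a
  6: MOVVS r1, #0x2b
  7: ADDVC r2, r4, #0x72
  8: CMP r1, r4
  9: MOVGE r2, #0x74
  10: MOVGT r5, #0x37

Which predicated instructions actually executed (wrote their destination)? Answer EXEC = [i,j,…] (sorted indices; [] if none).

[0] flags=0000 → (cmp)
[1] flags=0000 MI?F → skip
[2] flags=0000 EQ?F → skip
[3] flags=0000 NE?T → r1=0xde
[4] flags=1000 → (cmp)
[5] flags=1000 CS?F → skip
[6] flags=1000 VS?F → skip
[7] flags=1000 VC?T → r2=0x64
[8] flags=1000 → (cmp)
[9] flags=1000 GE?F → skip
[10] flags=1000 GT?F → skip

EXEC = [3,7]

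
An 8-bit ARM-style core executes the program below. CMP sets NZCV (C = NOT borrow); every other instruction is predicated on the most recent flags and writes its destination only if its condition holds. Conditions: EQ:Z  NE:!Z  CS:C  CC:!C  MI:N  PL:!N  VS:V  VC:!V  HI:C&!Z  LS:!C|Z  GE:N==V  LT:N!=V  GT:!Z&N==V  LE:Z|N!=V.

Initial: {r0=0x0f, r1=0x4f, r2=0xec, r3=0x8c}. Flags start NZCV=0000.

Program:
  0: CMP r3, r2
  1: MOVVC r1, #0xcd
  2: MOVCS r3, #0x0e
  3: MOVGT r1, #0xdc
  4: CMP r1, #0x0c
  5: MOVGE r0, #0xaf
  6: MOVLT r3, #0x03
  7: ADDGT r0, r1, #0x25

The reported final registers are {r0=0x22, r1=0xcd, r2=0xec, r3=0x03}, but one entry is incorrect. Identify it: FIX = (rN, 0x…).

FIX = (r0, 0x0f)

0: ✓ CMP  NZCV=1000
1: ✓ MOVVC  r1←0xcd
2: · MOVCS
3: · MOVGT
4: ✓ CMP  NZCV=1010
5: · MOVGE
6: ✓ MOVLT  r3←0x03
7: · ADDGT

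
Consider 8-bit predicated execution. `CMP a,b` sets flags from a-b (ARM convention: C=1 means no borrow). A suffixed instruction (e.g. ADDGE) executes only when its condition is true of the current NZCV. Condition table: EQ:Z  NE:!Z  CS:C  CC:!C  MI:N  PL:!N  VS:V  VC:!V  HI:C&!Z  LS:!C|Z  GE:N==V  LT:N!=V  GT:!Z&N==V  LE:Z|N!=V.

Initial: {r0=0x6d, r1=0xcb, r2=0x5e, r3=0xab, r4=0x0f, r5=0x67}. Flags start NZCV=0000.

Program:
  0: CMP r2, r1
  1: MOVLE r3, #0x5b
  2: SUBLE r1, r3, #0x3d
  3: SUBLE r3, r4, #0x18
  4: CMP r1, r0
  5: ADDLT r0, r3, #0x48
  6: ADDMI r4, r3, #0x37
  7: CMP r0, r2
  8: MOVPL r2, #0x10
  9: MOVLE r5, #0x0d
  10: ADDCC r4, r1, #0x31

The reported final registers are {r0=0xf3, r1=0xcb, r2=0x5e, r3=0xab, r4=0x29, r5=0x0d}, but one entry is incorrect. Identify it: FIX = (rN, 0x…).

[0] flags=1001 → (cmp)
[1] flags=1001 LE?F → skip
[2] flags=1001 LE?F → skip
[3] flags=1001 LE?F → skip
[4] flags=0011 → (cmp)
[5] flags=0011 LT?T → r0=0xf3
[6] flags=0011 MI?F → skip
[7] flags=1010 → (cmp)
[8] flags=1010 PL?F → skip
[9] flags=1010 LE?T → r5=0x0d
[10] flags=1010 CC?F → skip

FIX = (r4, 0x0f)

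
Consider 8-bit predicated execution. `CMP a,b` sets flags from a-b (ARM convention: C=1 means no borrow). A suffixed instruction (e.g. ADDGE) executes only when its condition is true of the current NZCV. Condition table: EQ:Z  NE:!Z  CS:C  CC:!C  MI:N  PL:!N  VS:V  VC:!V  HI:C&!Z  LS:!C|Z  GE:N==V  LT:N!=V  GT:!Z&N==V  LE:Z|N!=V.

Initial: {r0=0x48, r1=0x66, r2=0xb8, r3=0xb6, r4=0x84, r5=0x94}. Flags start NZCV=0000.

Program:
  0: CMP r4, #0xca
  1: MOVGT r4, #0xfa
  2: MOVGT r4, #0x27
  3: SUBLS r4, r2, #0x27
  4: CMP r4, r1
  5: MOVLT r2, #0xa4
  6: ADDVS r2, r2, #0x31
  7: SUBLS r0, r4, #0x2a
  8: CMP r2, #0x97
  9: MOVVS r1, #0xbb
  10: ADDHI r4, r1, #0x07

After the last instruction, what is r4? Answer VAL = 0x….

VAL = 0x6d

0: ✓ CMP  NZCV=1000
1: · MOVGT
2: · MOVGT
3: ✓ SUBLS  r4←0x91
4: ✓ CMP  NZCV=0011
5: ✓ MOVLT  r2←0xa4
6: ✓ ADDVS  r2←0xd5
7: · SUBLS
8: ✓ CMP  NZCV=0010
9: · MOVVS
10: ✓ ADDHI  r4←0x6d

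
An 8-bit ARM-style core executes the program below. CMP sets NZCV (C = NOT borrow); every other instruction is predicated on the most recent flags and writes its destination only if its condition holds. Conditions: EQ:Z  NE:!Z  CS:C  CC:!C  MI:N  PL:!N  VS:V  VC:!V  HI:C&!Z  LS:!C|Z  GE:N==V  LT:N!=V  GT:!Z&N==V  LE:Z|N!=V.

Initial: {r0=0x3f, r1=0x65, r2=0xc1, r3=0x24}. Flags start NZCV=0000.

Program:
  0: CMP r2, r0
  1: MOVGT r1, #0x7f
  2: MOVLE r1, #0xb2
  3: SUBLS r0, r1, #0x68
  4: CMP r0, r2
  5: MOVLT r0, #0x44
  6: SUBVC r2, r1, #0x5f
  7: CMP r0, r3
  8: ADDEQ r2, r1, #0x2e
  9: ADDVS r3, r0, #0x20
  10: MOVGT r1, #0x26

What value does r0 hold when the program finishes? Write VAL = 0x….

VAL = 0x3f

[0] flags=1010 → (cmp)
[1] flags=1010 GT?F → skip
[2] flags=1010 LE?T → r1=0xb2
[3] flags=1010 LS?F → skip
[4] flags=0000 → (cmp)
[5] flags=0000 LT?F → skip
[6] flags=0000 VC?T → r2=0x53
[7] flags=0010 → (cmp)
[8] flags=0010 EQ?F → skip
[9] flags=0010 VS?F → skip
[10] flags=0010 GT?T → r1=0x26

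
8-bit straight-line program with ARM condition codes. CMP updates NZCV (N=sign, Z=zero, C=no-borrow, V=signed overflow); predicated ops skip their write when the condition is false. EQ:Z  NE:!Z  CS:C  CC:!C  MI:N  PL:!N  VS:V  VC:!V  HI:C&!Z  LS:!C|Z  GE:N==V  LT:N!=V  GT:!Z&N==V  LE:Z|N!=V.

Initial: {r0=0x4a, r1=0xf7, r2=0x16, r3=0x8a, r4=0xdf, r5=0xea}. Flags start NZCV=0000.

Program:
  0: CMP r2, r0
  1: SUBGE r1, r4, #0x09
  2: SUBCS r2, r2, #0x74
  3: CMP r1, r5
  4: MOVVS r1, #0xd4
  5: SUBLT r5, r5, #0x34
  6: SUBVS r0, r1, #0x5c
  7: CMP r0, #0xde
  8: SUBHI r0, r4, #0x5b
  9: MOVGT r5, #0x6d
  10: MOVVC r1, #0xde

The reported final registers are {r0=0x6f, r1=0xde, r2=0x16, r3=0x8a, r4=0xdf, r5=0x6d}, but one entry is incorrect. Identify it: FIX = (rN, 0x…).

FIX = (r0, 0x4a)

[0] flags=1000 → (cmp)
[1] flags=1000 GE?F → skip
[2] flags=1000 CS?F → skip
[3] flags=0010 → (cmp)
[4] flags=0010 VS?F → skip
[5] flags=0010 LT?F → skip
[6] flags=0010 VS?F → skip
[7] flags=0000 → (cmp)
[8] flags=0000 HI?F → skip
[9] flags=0000 GT?T → r5=0x6d
[10] flags=0000 VC?T → r1=0xde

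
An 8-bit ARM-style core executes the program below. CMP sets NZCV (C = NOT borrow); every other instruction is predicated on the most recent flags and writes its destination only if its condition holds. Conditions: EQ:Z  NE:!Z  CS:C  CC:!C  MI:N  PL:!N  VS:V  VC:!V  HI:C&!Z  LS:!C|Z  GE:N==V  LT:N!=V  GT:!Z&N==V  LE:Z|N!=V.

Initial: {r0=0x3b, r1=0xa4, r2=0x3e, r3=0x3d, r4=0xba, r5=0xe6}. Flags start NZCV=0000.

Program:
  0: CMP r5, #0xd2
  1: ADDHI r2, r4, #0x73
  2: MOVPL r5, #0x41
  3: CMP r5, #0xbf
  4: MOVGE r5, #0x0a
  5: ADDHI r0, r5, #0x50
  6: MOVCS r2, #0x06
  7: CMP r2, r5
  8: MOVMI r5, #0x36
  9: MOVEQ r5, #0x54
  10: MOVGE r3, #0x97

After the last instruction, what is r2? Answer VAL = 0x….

[0] flags=0010 → (cmp)
[1] flags=0010 HI?T → r2=0x2d
[2] flags=0010 PL?T → r5=0x41
[3] flags=1001 → (cmp)
[4] flags=1001 GE?T → r5=0x0a
[5] flags=1001 HI?F → skip
[6] flags=1001 CS?F → skip
[7] flags=0010 → (cmp)
[8] flags=0010 MI?F → skip
[9] flags=0010 EQ?F → skip
[10] flags=0010 GE?T → r3=0x97

VAL = 0x2d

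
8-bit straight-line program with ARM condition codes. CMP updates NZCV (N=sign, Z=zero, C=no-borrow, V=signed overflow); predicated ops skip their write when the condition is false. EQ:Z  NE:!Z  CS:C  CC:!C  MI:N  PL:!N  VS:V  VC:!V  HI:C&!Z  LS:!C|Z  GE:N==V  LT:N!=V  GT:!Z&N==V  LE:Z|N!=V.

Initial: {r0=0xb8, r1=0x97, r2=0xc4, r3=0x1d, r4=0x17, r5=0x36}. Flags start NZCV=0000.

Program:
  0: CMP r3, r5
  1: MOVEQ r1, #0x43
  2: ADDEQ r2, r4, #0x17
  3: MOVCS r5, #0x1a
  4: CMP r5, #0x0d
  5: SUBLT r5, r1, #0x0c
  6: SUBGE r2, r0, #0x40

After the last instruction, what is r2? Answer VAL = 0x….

VAL = 0x78

0: ✓ CMP  NZCV=1000
1: · MOVEQ
2: · ADDEQ
3: · MOVCS
4: ✓ CMP  NZCV=0010
5: · SUBLT
6: ✓ SUBGE  r2←0x78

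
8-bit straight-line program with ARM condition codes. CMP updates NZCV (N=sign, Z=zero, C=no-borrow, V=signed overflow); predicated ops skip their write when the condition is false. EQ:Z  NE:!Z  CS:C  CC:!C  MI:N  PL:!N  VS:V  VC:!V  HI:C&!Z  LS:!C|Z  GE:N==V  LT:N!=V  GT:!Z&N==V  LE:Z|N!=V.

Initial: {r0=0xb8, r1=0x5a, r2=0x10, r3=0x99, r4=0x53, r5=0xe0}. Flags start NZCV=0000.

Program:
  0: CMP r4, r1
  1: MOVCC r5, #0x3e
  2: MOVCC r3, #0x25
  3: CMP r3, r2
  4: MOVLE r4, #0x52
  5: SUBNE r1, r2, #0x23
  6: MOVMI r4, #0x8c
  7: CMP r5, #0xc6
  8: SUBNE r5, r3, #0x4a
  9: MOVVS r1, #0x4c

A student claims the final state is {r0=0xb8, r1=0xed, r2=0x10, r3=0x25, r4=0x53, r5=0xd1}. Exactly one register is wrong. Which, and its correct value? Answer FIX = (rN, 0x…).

0: ✓ CMP  NZCV=1000
1: ✓ MOVCC  r5←0x3e
2: ✓ MOVCC  r3←0x25
3: ✓ CMP  NZCV=0010
4: · MOVLE
5: ✓ SUBNE  r1←0xed
6: · MOVMI
7: ✓ CMP  NZCV=0000
8: ✓ SUBNE  r5←0xdb
9: · MOVVS

FIX = (r5, 0xdb)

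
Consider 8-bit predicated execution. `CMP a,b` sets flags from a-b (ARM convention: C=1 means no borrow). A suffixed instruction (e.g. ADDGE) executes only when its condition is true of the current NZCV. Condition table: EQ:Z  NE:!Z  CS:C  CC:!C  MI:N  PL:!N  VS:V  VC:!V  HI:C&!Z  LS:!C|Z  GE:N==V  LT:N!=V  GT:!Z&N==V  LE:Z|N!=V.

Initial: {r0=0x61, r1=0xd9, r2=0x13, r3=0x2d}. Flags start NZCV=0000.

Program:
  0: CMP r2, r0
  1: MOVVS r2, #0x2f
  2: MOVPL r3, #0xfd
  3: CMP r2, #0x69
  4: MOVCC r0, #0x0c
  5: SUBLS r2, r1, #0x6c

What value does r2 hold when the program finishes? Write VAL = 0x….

VAL = 0x6d

[0] flags=1000 → (cmp)
[1] flags=1000 VS?F → skip
[2] flags=1000 PL?F → skip
[3] flags=1000 → (cmp)
[4] flags=1000 CC?T → r0=0x0c
[5] flags=1000 LS?T → r2=0x6d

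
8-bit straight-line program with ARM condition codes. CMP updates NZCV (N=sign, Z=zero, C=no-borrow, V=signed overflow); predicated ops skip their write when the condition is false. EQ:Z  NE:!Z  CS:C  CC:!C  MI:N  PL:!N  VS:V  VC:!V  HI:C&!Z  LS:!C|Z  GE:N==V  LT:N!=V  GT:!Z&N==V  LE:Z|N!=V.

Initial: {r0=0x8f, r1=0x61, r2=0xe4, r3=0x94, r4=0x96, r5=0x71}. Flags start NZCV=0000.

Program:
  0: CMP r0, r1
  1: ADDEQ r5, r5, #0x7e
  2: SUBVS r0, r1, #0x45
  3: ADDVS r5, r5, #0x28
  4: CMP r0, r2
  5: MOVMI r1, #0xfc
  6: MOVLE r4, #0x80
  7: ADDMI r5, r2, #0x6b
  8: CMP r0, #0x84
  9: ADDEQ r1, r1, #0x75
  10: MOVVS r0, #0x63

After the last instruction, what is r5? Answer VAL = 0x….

[0] flags=0011 → (cmp)
[1] flags=0011 EQ?F → skip
[2] flags=0011 VS?T → r0=0x1c
[3] flags=0011 VS?T → r5=0x99
[4] flags=0000 → (cmp)
[5] flags=0000 MI?F → skip
[6] flags=0000 LE?F → skip
[7] flags=0000 MI?F → skip
[8] flags=1001 → (cmp)
[9] flags=1001 EQ?F → skip
[10] flags=1001 VS?T → r0=0x63

VAL = 0x99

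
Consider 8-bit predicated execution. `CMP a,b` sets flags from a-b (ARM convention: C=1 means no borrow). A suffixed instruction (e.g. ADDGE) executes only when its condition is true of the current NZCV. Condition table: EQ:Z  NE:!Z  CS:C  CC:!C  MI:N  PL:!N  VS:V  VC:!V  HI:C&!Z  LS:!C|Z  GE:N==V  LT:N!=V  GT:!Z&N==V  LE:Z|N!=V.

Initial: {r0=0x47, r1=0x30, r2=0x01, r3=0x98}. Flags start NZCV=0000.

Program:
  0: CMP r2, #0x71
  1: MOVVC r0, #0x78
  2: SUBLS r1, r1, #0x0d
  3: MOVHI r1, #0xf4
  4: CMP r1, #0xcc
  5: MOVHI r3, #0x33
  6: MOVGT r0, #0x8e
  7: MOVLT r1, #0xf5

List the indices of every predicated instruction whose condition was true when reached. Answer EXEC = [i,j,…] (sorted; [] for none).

EXEC = [1,2,6]

0: ✓ CMP  NZCV=1000
1: ✓ MOVVC  r0←0x78
2: ✓ SUBLS  r1←0x23
3: · MOVHI
4: ✓ CMP  NZCV=0000
5: · MOVHI
6: ✓ MOVGT  r0←0x8e
7: · MOVLT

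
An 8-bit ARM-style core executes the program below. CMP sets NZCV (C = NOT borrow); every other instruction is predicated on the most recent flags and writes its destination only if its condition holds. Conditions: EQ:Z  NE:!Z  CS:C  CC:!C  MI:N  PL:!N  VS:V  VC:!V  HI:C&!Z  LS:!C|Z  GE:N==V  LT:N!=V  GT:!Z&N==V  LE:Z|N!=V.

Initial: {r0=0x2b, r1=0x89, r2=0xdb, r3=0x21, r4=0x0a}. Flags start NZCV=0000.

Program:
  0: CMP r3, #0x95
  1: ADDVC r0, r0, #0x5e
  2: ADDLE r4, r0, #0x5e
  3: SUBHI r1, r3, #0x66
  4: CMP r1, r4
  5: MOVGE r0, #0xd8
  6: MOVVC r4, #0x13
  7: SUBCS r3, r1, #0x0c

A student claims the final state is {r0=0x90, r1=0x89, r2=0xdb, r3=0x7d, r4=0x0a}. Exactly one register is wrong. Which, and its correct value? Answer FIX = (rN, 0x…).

0: ✓ CMP  NZCV=1001
1: · ADDVC
2: · ADDLE
3: · SUBHI
4: ✓ CMP  NZCV=0011
5: · MOVGE
6: · MOVVC
7: ✓ SUBCS  r3←0x7d

FIX = (r0, 0x2b)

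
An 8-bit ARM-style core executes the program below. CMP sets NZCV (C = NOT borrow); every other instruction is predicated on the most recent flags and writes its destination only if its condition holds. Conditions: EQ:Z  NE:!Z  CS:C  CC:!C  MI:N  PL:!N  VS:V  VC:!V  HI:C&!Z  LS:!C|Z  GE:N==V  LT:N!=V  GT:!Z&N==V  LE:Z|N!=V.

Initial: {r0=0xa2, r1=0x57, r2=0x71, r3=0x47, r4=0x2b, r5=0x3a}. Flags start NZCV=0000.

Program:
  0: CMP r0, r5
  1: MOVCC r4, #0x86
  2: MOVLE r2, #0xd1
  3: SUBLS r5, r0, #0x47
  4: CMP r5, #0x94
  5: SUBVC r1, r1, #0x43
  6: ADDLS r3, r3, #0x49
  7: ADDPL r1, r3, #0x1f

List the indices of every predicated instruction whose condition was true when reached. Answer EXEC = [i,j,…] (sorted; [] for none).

[0] flags=0011 → (cmp)
[1] flags=0011 CC?F → skip
[2] flags=0011 LE?T → r2=0xd1
[3] flags=0011 LS?F → skip
[4] flags=1001 → (cmp)
[5] flags=1001 VC?F → skip
[6] flags=1001 LS?T → r3=0x90
[7] flags=1001 PL?F → skip

EXEC = [2,6]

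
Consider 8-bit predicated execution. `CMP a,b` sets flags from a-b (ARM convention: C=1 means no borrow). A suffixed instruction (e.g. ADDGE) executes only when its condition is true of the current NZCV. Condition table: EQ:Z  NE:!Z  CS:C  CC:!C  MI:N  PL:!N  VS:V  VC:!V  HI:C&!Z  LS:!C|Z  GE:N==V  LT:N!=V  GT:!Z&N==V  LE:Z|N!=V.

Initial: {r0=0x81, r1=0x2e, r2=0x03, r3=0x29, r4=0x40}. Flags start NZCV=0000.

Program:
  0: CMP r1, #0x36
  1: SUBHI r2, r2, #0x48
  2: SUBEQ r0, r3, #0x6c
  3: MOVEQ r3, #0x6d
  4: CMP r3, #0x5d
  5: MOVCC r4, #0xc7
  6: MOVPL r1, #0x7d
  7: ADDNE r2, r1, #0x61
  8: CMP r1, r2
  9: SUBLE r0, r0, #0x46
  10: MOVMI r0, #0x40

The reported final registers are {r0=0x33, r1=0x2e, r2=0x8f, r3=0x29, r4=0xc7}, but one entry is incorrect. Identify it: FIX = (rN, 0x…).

[0] flags=1000 → (cmp)
[1] flags=1000 HI?F → skip
[2] flags=1000 EQ?F → skip
[3] flags=1000 EQ?F → skip
[4] flags=1000 → (cmp)
[5] flags=1000 CC?T → r4=0xc7
[6] flags=1000 PL?F → skip
[7] flags=1000 NE?T → r2=0x8f
[8] flags=1001 → (cmp)
[9] flags=1001 LE?F → skip
[10] flags=1001 MI?T → r0=0x40

FIX = (r0, 0x40)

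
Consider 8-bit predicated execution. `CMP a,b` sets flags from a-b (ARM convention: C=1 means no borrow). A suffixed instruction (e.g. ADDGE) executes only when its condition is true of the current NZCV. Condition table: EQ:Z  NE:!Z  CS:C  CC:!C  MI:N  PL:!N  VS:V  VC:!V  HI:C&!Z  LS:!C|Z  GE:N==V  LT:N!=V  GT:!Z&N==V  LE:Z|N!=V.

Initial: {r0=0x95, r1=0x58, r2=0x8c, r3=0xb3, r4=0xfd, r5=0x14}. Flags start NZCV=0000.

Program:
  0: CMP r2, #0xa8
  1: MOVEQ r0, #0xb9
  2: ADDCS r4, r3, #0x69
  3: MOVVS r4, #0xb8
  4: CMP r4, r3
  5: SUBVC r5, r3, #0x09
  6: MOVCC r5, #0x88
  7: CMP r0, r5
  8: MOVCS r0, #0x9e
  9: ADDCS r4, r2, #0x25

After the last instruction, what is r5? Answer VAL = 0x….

0: ✓ CMP  NZCV=1000
1: · MOVEQ
2: · ADDCS
3: · MOVVS
4: ✓ CMP  NZCV=0010
5: ✓ SUBVC  r5←0xaa
6: · MOVCC
7: ✓ CMP  NZCV=1000
8: · MOVCS
9: · ADDCS

VAL = 0xaa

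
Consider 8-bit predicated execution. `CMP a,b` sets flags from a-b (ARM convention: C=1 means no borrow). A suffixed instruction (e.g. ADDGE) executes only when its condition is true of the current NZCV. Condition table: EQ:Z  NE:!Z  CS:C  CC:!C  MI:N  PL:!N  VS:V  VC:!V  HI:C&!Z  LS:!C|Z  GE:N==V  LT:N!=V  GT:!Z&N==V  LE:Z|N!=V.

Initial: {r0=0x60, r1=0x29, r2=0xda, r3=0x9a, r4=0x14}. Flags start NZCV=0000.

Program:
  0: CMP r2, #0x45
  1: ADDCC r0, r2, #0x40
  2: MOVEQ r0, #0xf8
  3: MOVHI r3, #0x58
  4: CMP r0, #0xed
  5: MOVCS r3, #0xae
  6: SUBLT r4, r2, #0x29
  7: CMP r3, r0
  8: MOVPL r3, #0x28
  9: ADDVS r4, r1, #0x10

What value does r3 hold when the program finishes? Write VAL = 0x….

VAL = 0x58

[0] flags=1010 → (cmp)
[1] flags=1010 CC?F → skip
[2] flags=1010 EQ?F → skip
[3] flags=1010 HI?T → r3=0x58
[4] flags=0000 → (cmp)
[5] flags=0000 CS?F → skip
[6] flags=0000 LT?F → skip
[7] flags=1000 → (cmp)
[8] flags=1000 PL?F → skip
[9] flags=1000 VS?F → skip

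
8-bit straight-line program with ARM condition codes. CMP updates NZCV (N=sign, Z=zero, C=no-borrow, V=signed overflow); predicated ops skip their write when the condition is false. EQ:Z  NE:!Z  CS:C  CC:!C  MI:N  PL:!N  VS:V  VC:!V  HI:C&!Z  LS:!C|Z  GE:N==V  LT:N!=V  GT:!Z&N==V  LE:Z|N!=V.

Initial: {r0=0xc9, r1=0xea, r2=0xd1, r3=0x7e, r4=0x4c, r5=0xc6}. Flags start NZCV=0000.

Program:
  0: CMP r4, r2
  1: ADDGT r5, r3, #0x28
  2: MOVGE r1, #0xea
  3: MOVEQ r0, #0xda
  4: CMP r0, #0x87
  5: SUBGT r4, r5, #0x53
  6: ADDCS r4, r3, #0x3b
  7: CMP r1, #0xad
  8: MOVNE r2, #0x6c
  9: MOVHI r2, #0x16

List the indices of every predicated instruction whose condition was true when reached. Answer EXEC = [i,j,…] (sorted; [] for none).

EXEC = [1,2,5,6,8,9]

0: ✓ CMP  NZCV=0000
1: ✓ ADDGT  r5←0xa6
2: ✓ MOVGE  r1←0xea
3: · MOVEQ
4: ✓ CMP  NZCV=0010
5: ✓ SUBGT  r4←0x53
6: ✓ ADDCS  r4←0xb9
7: ✓ CMP  NZCV=0010
8: ✓ MOVNE  r2←0x6c
9: ✓ MOVHI  r2←0x16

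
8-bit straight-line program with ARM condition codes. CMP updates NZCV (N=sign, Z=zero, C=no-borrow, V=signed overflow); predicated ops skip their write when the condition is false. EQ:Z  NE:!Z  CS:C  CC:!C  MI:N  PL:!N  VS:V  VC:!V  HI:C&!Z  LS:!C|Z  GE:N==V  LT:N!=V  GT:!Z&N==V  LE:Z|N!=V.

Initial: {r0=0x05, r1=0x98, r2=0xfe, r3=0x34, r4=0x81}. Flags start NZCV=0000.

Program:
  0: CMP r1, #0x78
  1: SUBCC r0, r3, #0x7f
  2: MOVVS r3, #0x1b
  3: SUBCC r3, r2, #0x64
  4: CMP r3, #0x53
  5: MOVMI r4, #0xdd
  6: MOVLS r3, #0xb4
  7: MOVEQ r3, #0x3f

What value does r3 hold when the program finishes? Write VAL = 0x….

VAL = 0xb4

0: ✓ CMP  NZCV=0011
1: · SUBCC
2: ✓ MOVVS  r3←0x1b
3: · SUBCC
4: ✓ CMP  NZCV=1000
5: ✓ MOVMI  r4←0xdd
6: ✓ MOVLS  r3←0xb4
7: · MOVEQ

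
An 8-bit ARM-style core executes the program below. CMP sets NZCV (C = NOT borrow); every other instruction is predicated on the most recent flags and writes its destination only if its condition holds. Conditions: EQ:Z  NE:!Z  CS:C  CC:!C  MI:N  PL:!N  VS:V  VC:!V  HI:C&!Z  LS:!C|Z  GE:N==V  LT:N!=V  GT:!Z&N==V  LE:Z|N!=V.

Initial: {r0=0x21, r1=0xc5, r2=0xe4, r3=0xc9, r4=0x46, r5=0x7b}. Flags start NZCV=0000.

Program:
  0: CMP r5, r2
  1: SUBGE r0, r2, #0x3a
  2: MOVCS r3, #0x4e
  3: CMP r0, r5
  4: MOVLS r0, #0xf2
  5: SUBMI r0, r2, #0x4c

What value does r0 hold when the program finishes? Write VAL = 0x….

VAL = 0xaa

0: ✓ CMP  NZCV=1001
1: ✓ SUBGE  r0←0xaa
2: · MOVCS
3: ✓ CMP  NZCV=0011
4: · MOVLS
5: · SUBMI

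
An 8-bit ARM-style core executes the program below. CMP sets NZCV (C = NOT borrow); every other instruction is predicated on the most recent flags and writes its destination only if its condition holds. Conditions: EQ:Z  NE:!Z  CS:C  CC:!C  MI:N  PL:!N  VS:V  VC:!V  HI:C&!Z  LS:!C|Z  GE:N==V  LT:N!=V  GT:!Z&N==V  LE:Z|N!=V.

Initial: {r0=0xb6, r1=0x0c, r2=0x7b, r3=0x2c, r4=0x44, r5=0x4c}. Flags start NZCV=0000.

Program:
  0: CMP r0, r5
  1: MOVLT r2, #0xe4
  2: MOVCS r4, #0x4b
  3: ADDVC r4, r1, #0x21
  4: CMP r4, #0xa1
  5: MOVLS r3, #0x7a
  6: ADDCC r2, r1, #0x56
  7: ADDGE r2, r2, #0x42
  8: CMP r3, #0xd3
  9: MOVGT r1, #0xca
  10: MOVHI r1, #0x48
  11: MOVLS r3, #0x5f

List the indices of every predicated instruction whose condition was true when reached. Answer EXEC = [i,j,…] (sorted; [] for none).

[0] flags=0011 → (cmp)
[1] flags=0011 LT?T → r2=0xe4
[2] flags=0011 CS?T → r4=0x4b
[3] flags=0011 VC?F → skip
[4] flags=1001 → (cmp)
[5] flags=1001 LS?T → r3=0x7a
[6] flags=1001 CC?T → r2=0x62
[7] flags=1001 GE?T → r2=0xa4
[8] flags=1001 → (cmp)
[9] flags=1001 GT?T → r1=0xca
[10] flags=1001 HI?F → skip
[11] flags=1001 LS?T → r3=0x5f

EXEC = [1,2,5,6,7,9,11]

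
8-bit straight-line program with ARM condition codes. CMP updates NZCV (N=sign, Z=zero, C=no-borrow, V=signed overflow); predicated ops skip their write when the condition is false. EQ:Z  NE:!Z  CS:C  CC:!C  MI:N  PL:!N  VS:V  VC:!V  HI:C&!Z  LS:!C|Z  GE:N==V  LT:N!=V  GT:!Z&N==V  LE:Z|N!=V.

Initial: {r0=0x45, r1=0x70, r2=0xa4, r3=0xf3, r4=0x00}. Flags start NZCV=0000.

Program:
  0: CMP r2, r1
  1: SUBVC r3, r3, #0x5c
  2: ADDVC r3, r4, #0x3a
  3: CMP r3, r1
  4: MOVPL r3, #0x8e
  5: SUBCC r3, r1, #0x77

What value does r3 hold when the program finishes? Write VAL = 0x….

VAL = 0xf3

0: ✓ CMP  NZCV=0011
1: · SUBVC
2: · ADDVC
3: ✓ CMP  NZCV=1010
4: · MOVPL
5: · SUBCC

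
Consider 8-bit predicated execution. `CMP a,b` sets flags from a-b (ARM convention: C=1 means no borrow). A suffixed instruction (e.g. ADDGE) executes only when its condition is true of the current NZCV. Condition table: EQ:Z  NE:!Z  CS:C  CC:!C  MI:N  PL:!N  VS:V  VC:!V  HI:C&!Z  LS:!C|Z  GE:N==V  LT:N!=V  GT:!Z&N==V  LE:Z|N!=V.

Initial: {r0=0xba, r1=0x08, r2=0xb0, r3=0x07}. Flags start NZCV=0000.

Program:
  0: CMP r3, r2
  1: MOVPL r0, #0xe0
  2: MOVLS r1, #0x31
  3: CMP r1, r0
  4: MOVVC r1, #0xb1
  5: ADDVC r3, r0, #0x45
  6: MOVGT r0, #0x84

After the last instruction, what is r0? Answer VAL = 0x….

VAL = 0x84

0: ✓ CMP  NZCV=0000
1: ✓ MOVPL  r0←0xe0
2: ✓ MOVLS  r1←0x31
3: ✓ CMP  NZCV=0000
4: ✓ MOVVC  r1←0xb1
5: ✓ ADDVC  r3←0x25
6: ✓ MOVGT  r0←0x84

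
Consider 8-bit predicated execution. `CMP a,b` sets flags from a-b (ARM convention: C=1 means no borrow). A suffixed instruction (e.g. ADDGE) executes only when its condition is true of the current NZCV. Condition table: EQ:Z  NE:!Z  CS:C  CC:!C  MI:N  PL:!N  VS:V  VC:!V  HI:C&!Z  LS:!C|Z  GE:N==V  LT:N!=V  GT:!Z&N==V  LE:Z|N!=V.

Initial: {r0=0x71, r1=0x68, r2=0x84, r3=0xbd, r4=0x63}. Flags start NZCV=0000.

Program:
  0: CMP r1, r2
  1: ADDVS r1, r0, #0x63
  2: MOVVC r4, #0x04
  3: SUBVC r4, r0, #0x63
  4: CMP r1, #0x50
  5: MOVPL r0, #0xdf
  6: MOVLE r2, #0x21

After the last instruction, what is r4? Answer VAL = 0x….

VAL = 0x63

0: ✓ CMP  NZCV=1001
1: ✓ ADDVS  r1←0xd4
2: · MOVVC
3: · SUBVC
4: ✓ CMP  NZCV=1010
5: · MOVPL
6: ✓ MOVLE  r2←0x21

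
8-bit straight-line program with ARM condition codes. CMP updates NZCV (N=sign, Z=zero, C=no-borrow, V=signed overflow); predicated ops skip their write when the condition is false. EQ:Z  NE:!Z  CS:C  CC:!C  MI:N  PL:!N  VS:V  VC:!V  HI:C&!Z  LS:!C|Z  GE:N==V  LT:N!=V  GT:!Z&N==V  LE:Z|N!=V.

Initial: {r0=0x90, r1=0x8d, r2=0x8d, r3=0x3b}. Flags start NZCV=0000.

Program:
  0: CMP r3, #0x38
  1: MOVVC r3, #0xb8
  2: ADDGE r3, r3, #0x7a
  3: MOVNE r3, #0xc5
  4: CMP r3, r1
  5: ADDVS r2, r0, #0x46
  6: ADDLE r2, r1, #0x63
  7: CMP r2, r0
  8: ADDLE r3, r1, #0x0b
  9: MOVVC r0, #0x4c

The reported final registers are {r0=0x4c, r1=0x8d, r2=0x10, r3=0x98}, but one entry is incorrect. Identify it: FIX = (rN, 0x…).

FIX = (r2, 0x8d)

0: ✓ CMP  NZCV=0010
1: ✓ MOVVC  r3←0xb8
2: ✓ ADDGE  r3←0x32
3: ✓ MOVNE  r3←0xc5
4: ✓ CMP  NZCV=0010
5: · ADDVS
6: · ADDLE
7: ✓ CMP  NZCV=1000
8: ✓ ADDLE  r3←0x98
9: ✓ MOVVC  r0←0x4c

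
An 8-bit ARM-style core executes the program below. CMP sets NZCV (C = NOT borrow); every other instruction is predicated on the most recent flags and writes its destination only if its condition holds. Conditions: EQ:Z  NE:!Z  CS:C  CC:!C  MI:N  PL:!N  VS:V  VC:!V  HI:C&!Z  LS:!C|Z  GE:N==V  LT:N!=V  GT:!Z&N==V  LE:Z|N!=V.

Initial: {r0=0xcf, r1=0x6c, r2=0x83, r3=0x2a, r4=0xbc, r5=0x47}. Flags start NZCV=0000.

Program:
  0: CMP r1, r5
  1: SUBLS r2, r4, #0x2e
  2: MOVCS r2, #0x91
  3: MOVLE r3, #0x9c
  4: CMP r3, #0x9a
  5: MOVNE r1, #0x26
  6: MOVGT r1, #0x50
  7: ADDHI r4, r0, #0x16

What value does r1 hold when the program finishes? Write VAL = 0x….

[0] flags=0010 → (cmp)
[1] flags=0010 LS?F → skip
[2] flags=0010 CS?T → r2=0x91
[3] flags=0010 LE?F → skip
[4] flags=1001 → (cmp)
[5] flags=1001 NE?T → r1=0x26
[6] flags=1001 GT?T → r1=0x50
[7] flags=1001 HI?F → skip

VAL = 0x50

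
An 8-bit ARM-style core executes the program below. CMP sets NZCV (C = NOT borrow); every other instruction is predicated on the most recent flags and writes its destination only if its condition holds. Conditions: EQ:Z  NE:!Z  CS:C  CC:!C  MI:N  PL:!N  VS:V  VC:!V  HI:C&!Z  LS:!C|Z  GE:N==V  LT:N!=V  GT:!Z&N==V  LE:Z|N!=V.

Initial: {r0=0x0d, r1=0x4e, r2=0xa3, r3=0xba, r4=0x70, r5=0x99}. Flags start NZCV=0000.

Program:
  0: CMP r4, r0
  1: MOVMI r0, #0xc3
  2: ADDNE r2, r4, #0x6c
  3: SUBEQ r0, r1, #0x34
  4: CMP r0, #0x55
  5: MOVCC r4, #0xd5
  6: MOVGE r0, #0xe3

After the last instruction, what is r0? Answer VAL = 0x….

0: ✓ CMP  NZCV=0010
1: · MOVMI
2: ✓ ADDNE  r2←0xdc
3: · SUBEQ
4: ✓ CMP  NZCV=1000
5: ✓ MOVCC  r4←0xd5
6: · MOVGE

VAL = 0x0d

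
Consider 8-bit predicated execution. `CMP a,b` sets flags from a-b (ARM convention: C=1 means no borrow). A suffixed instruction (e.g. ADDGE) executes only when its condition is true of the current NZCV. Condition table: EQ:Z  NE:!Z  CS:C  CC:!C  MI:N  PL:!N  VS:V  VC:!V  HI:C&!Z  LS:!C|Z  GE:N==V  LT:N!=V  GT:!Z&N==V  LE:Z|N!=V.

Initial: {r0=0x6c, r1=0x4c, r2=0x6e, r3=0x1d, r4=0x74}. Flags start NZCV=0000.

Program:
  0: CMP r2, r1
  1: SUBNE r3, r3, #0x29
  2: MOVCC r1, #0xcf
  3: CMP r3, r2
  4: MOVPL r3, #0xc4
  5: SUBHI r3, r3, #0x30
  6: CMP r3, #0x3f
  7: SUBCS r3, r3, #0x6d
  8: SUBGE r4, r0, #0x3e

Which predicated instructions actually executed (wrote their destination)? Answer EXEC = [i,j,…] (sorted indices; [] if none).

[0] flags=0010 → (cmp)
[1] flags=0010 NE?T → r3=0xf4
[2] flags=0010 CC?F → skip
[3] flags=1010 → (cmp)
[4] flags=1010 PL?F → skip
[5] flags=1010 HI?T → r3=0xc4
[6] flags=1010 → (cmp)
[7] flags=1010 CS?T → r3=0x57
[8] flags=1010 GE?F → skip

EXEC = [1,5,7]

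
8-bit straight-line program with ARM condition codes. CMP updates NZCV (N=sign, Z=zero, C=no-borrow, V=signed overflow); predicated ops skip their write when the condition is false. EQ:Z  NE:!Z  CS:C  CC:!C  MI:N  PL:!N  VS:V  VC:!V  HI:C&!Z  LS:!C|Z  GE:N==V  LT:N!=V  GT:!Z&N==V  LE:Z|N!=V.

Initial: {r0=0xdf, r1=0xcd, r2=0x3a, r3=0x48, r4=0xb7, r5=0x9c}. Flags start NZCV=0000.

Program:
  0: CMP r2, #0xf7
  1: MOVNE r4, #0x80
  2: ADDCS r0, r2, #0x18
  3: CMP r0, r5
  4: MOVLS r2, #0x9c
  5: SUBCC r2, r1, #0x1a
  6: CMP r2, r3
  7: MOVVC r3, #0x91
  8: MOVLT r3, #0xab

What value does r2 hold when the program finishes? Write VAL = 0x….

VAL = 0x3a

0: ✓ CMP  NZCV=0000
1: ✓ MOVNE  r4←0x80
2: · ADDCS
3: ✓ CMP  NZCV=0010
4: · MOVLS
5: · SUBCC
6: ✓ CMP  NZCV=1000
7: ✓ MOVVC  r3←0x91
8: ✓ MOVLT  r3←0xab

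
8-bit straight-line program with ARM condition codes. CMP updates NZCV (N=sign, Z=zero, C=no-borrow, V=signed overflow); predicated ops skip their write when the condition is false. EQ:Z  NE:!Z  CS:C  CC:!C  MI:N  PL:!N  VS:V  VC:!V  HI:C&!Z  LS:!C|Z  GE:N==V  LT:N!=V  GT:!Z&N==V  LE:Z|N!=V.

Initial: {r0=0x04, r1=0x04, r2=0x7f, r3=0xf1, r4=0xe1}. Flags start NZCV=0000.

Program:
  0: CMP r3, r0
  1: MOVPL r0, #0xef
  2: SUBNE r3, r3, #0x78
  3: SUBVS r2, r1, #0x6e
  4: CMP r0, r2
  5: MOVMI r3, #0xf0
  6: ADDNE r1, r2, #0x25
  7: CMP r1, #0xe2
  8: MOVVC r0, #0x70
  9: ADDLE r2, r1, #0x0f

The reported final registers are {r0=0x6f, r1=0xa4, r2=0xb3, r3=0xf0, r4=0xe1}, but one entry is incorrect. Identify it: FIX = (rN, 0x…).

[0] flags=1010 → (cmp)
[1] flags=1010 PL?F → skip
[2] flags=1010 NE?T → r3=0x79
[3] flags=1010 VS?F → skip
[4] flags=1000 → (cmp)
[5] flags=1000 MI?T → r3=0xf0
[6] flags=1000 NE?T → r1=0xa4
[7] flags=1000 → (cmp)
[8] flags=1000 VC?T → r0=0x70
[9] flags=1000 LE?T → r2=0xb3

FIX = (r0, 0x70)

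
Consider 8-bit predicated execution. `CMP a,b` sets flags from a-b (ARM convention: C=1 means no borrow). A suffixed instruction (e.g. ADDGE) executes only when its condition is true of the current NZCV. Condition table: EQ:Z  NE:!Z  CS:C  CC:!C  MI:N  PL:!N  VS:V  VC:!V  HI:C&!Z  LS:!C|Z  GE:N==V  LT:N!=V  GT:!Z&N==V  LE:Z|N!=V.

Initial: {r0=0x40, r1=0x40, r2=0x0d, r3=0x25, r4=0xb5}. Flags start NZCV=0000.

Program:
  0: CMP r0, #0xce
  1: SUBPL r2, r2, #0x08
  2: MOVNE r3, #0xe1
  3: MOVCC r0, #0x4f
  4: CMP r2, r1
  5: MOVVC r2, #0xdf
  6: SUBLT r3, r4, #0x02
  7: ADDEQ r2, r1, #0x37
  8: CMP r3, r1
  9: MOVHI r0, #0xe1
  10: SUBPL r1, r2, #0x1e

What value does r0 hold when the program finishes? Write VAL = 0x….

VAL = 0xe1

0: ✓ CMP  NZCV=0000
1: ✓ SUBPL  r2←0x05
2: ✓ MOVNE  r3←0xe1
3: ✓ MOVCC  r0←0x4f
4: ✓ CMP  NZCV=1000
5: ✓ MOVVC  r2←0xdf
6: ✓ SUBLT  r3←0xb3
7: · ADDEQ
8: ✓ CMP  NZCV=0011
9: ✓ MOVHI  r0←0xe1
10: ✓ SUBPL  r1←0xc1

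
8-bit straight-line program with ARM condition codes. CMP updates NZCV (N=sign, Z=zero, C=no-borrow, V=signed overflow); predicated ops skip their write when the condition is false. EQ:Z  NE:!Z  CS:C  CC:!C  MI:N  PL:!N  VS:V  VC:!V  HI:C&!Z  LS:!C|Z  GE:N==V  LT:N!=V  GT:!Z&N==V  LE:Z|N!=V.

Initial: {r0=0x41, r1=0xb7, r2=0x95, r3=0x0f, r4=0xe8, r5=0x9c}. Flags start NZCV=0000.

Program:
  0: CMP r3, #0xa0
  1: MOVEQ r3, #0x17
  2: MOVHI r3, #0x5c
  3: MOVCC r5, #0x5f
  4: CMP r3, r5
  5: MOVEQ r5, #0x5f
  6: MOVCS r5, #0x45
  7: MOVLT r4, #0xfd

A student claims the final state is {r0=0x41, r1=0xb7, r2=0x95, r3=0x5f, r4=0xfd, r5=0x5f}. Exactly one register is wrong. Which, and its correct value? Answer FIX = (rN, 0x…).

0: ✓ CMP  NZCV=0000
1: · MOVEQ
2: · MOVHI
3: ✓ MOVCC  r5←0x5f
4: ✓ CMP  NZCV=1000
5: · MOVEQ
6: · MOVCS
7: ✓ MOVLT  r4←0xfd

FIX = (r3, 0x0f)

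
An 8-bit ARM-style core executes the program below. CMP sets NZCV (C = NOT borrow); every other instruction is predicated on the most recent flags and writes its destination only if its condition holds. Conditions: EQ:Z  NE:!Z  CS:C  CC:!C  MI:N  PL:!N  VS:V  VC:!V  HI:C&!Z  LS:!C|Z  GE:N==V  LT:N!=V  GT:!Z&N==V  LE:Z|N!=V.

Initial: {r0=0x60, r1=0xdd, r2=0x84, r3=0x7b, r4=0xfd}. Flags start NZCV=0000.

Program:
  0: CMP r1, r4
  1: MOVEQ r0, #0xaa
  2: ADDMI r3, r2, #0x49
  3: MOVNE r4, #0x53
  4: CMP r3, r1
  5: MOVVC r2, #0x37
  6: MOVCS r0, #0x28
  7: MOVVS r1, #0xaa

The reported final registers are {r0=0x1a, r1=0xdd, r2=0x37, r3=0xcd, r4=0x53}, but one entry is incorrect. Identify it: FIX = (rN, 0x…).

[0] flags=1000 → (cmp)
[1] flags=1000 EQ?F → skip
[2] flags=1000 MI?T → r3=0xcd
[3] flags=1000 NE?T → r4=0x53
[4] flags=1000 → (cmp)
[5] flags=1000 VC?T → r2=0x37
[6] flags=1000 CS?F → skip
[7] flags=1000 VS?F → skip

FIX = (r0, 0x60)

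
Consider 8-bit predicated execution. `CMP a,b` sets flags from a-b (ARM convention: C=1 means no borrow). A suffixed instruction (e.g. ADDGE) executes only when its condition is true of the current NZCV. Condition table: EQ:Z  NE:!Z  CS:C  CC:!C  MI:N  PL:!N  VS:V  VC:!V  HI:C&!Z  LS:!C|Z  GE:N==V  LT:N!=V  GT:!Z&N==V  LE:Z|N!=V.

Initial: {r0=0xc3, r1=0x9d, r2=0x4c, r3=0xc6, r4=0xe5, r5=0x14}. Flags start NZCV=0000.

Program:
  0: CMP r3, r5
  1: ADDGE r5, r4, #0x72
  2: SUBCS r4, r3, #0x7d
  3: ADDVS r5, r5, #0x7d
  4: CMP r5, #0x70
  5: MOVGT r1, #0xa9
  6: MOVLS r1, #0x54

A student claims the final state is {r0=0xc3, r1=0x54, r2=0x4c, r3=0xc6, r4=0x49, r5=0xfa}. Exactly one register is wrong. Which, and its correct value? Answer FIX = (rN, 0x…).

FIX = (r5, 0x14)

0: ✓ CMP  NZCV=1010
1: · ADDGE
2: ✓ SUBCS  r4←0x49
3: · ADDVS
4: ✓ CMP  NZCV=1000
5: · MOVGT
6: ✓ MOVLS  r1←0x54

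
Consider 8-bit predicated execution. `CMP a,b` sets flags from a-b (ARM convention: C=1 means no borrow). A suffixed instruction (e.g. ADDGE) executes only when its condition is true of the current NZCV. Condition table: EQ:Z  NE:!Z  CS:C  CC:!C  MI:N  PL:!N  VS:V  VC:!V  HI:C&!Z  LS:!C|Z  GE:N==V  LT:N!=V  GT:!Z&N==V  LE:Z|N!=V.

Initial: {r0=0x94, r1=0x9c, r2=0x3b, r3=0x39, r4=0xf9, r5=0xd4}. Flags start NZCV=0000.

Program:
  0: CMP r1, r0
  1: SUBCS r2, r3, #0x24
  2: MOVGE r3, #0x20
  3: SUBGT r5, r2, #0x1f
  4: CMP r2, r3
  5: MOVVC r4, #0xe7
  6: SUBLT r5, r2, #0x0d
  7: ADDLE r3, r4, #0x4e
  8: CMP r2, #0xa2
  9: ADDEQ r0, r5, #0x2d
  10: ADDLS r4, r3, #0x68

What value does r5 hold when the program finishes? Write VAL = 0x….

[0] flags=0010 → (cmp)
[1] flags=0010 CS?T → r2=0x15
[2] flags=0010 GE?T → r3=0x20
[3] flags=0010 GT?T → r5=0xf6
[4] flags=1000 → (cmp)
[5] flags=1000 VC?T → r4=0xe7
[6] flags=1000 LT?T → r5=0x08
[7] flags=1000 LE?T → r3=0x35
[8] flags=0000 → (cmp)
[9] flags=0000 EQ?F → skip
[10] flags=0000 LS?T → r4=0x9d

VAL = 0x08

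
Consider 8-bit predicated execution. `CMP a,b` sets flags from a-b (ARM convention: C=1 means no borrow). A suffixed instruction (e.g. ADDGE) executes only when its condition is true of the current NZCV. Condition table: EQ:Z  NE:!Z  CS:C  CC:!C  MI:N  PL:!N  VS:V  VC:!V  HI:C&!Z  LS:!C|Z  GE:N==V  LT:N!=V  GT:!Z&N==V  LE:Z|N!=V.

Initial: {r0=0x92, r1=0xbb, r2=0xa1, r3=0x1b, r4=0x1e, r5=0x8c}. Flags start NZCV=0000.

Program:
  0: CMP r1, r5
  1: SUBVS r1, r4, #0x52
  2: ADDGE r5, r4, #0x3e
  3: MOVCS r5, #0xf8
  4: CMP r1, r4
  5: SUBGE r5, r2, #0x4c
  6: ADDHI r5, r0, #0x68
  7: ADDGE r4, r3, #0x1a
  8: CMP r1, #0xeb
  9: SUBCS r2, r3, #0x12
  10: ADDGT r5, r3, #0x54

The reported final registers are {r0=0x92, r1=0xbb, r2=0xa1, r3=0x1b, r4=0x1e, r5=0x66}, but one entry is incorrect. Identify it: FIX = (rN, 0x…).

FIX = (r5, 0xfa)

[0] flags=0010 → (cmp)
[1] flags=0010 VS?F → skip
[2] flags=0010 GE?T → r5=0x5c
[3] flags=0010 CS?T → r5=0xf8
[4] flags=1010 → (cmp)
[5] flags=1010 GE?F → skip
[6] flags=1010 HI?T → r5=0xfa
[7] flags=1010 GE?F → skip
[8] flags=1000 → (cmp)
[9] flags=1000 CS?F → skip
[10] flags=1000 GT?F → skip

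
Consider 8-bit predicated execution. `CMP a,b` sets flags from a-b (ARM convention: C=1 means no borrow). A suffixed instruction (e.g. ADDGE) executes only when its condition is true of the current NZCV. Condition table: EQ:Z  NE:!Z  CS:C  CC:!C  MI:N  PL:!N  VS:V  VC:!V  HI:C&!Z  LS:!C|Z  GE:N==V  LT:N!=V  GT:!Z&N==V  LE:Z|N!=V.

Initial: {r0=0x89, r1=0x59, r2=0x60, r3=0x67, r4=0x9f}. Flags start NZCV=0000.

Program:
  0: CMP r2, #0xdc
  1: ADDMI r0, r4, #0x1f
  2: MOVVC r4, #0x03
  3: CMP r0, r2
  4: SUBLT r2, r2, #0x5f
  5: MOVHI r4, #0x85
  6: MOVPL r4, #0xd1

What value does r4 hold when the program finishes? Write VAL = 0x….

VAL = 0xd1

[0] flags=1001 → (cmp)
[1] flags=1001 MI?T → r0=0xbe
[2] flags=1001 VC?F → skip
[3] flags=0011 → (cmp)
[4] flags=0011 LT?T → r2=0x01
[5] flags=0011 HI?T → r4=0x85
[6] flags=0011 PL?T → r4=0xd1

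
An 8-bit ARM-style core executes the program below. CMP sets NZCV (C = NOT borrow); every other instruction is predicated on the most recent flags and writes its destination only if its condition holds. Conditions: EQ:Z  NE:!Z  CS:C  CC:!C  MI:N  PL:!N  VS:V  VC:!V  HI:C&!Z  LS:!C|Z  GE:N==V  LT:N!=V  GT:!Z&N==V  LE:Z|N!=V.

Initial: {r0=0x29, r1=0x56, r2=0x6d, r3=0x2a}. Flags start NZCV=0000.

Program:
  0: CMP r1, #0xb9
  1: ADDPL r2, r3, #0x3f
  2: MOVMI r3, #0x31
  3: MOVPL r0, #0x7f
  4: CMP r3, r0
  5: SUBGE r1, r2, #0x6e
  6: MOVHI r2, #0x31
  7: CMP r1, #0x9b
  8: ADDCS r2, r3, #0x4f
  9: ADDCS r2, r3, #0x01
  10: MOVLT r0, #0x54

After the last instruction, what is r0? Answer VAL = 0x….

VAL = 0x29

[0] flags=1001 → (cmp)
[1] flags=1001 PL?F → skip
[2] flags=1001 MI?T → r3=0x31
[3] flags=1001 PL?F → skip
[4] flags=0010 → (cmp)
[5] flags=0010 GE?T → r1=0xff
[6] flags=0010 HI?T → r2=0x31
[7] flags=0010 → (cmp)
[8] flags=0010 CS?T → r2=0x80
[9] flags=0010 CS?T → r2=0x32
[10] flags=0010 LT?F → skip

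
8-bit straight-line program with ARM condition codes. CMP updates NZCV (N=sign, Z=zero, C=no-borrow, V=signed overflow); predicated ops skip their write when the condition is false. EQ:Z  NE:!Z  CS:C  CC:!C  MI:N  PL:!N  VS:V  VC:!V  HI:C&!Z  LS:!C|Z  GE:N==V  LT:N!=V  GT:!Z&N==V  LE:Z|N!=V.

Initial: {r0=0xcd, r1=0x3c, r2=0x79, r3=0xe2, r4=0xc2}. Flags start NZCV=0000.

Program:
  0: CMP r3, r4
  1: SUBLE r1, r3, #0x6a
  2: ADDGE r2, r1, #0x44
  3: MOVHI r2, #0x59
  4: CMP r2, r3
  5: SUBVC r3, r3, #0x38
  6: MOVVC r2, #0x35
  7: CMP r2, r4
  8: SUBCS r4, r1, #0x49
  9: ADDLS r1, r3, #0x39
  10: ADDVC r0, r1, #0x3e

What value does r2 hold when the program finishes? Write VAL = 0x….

0: ✓ CMP  NZCV=0010
1: · SUBLE
2: ✓ ADDGE  r2←0x80
3: ✓ MOVHI  r2←0x59
4: ✓ CMP  NZCV=0000
5: ✓ SUBVC  r3←0xaa
6: ✓ MOVVC  r2←0x35
7: ✓ CMP  NZCV=0000
8: · SUBCS
9: ✓ ADDLS  r1←0xe3
10: ✓ ADDVC  r0←0x21

VAL = 0x35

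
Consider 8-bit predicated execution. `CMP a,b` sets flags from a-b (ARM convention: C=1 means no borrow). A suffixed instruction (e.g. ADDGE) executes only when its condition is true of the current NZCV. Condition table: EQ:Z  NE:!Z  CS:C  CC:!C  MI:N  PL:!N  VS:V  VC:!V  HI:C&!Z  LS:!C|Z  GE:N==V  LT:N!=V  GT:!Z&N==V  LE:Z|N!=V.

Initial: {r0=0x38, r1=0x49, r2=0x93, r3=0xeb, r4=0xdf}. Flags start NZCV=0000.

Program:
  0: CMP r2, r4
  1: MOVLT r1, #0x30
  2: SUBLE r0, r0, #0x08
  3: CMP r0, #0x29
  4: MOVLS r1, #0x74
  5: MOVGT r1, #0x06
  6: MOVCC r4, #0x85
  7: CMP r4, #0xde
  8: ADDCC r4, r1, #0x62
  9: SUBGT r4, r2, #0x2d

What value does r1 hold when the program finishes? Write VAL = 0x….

VAL = 0x06

0: ✓ CMP  NZCV=1000
1: ✓ MOVLT  r1←0x30
2: ✓ SUBLE  r0←0x30
3: ✓ CMP  NZCV=0010
4: · MOVLS
5: ✓ MOVGT  r1←0x06
6: · MOVCC
7: ✓ CMP  NZCV=0010
8: · ADDCC
9: ✓ SUBGT  r4←0x66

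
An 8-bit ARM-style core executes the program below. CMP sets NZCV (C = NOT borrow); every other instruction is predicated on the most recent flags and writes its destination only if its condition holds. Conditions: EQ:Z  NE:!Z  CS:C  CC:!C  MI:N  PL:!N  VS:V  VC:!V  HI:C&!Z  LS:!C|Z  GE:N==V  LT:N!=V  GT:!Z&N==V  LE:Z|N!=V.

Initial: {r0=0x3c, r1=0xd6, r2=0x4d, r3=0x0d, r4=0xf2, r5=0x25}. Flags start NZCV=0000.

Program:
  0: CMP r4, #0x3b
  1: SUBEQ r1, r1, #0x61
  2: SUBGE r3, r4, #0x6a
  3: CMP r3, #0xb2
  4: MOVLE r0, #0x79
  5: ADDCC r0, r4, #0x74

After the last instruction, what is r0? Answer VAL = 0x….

[0] flags=1010 → (cmp)
[1] flags=1010 EQ?F → skip
[2] flags=1010 GE?F → skip
[3] flags=0000 → (cmp)
[4] flags=0000 LE?F → skip
[5] flags=0000 CC?T → r0=0x66

VAL = 0x66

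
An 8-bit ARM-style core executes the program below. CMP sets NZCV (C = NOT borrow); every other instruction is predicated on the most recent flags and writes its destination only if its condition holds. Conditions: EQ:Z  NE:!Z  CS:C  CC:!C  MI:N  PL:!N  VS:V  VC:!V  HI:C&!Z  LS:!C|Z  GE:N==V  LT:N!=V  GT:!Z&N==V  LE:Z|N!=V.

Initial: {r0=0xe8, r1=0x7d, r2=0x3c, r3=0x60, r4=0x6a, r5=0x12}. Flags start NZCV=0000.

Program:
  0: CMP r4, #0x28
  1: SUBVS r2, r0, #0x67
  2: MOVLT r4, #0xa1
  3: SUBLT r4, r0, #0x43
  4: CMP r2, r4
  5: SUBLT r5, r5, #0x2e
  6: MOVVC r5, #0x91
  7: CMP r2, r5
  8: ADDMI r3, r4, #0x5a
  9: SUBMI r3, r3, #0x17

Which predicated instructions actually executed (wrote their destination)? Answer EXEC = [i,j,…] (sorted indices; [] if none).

0: ✓ CMP  NZCV=0010
1: · SUBVS
2: · MOVLT
3: · SUBLT
4: ✓ CMP  NZCV=1000
5: ✓ SUBLT  r5←0xe4
6: ✓ MOVVC  r5←0x91
7: ✓ CMP  NZCV=1001
8: ✓ ADDMI  r3←0xc4
9: ✓ SUBMI  r3←0xad

EXEC = [5,6,8,9]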